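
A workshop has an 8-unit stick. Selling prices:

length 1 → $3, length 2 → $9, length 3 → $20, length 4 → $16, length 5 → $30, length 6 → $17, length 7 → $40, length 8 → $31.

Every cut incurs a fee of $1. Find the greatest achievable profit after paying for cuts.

49

Consider every possible first cut. net[k] is the best of p[i]+net[k−i] over all sellable i≤k, charging 1 whenever i<k.
net[1] = 3
net[2] = 9
net[3] = 20
net[4] = 22  (first piece 1, then net[3]=20)
net[5] = 30
net[6] = 39  (first piece 3, then net[3]=20)
net[7] = 41  (first piece 1, then net[6]=39)
net[8] = 49  (first piece 3, then net[5]=30)
One optimal plan: pieces 5 + 3 (1 cut) → $50 − $1 = $49.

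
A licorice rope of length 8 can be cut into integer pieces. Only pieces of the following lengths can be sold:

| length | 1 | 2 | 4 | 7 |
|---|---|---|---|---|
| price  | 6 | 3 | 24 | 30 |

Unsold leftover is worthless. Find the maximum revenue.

48

Consider every possible first cut. r[k] is the best of p[i]+r[k−i] over all sellable i≤k.
r[1] = 6
r[2] = max(6+6, 3+0) = 12
r[3] = max(6+12, 3+6) = 18
r[4] = max(6+18, 3+12, 24+0) = 24
r[5] = max(6+24, 3+18, 24+6) = 30
r[6] = max(6+30, 3+24, 24+12) = 36
r[7] = max(6+36, 3+30, 24+18, 30+0) = 42
r[8] = max(6+42, 3+36, 24+24, 30+6) = 48
One optimal cutting: 1 + 1 + 1 + 1 + 1 + 1 + 1 + 1 → ¢48.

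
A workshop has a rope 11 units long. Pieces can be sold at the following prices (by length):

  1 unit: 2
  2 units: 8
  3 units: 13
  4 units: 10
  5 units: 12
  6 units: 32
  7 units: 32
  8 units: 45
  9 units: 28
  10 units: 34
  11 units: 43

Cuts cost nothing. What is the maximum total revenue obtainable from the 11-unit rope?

Let r[k] be the best obtainable value from length k. For each k, try every first piece i and keep the best of price[i] + r[k−i].
r[1] = 2
r[2] = max(2+2, 8+0) = 8
r[3] = max(2+8, 8+2, 13+0) = 13
r[4] = max(2+13, 8+8, 13+2, 10+0) = 16
r[5] = max(2+16, 8+13, 13+8, 10+2, 12+0) = 21
r[6] = max(2+21, 8+16, 13+13, 10+8, 12+2, 32+0) = 32
r[7] = max(2+32, 8+21, 13+16, …, 32+2, 32+0) = 34
r[8] = max(2+34, 8+32, 13+21, …, 32+2, 45+0) = 45
r[9] = max(2+45, 8+34, 13+32, …, 45+2, 28+0) = 47
r[10] = max(2+47, 8+45, 13+34, …, 28+2, 34+0) = 53
r[11] = max(2+53, 8+47, 13+45, …, 34+2, 43+0) = 58
One optimal cutting: 8 + 3 → 45 + 13 = 58.

58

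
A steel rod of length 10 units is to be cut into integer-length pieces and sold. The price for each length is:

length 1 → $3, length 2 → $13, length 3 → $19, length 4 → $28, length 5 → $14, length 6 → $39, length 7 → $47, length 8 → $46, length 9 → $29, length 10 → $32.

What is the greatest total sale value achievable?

69

Consider every possible first cut. best[k] is the best of p[i]+best[k−i] over all sellable i≤k.
best[1] = 3
best[2] = max(3+3, 13+0) = 13
best[3] = max(3+13, 13+3, 19+0) = 19
best[4] = max(3+19, 13+13, 19+3, 28+0) = 28
best[5] = max(3+28, 13+19, 19+13, 28+3, 14+0) = 32
best[6] = max(3+32, 13+28, 19+19, 28+13, 14+3, 39+0) = 41
best[7] = max(3+41, 13+32, 19+28, …, 39+3, 47+0) = 47
best[8] = max(3+47, 13+41, 19+32, …, 47+3, 46+0) = 56
best[9] = max(3+56, 13+47, 19+41, …, 46+3, 29+0) = 60
best[10] = max(3+60, 13+56, 19+47, …, 29+3, 32+0) = 69
One optimal cutting: 4 + 4 + 2 → $28 + $28 + $13 = $69.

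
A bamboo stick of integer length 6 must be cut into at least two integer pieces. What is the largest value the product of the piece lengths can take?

Define g[k] = max over 1≤i<k of i · max(k−i, g[k−i]); the inner max lets the remainder stay uncut if that's better.
g[2] = 1×max(1,0) = 1×1 = 1
g[3] = max(1×2, 2×1) = 2
g[4] = max(1×3, 2×2, 3×1) = 4
g[5] = max(1×4, 2×3, 3×2, 4×1) = 6
g[6] = max(1×6, 2×4, 3×3, 4×2, 5×1) = 9
One optimal split: 3 + 3; product 3×3 = 9.

9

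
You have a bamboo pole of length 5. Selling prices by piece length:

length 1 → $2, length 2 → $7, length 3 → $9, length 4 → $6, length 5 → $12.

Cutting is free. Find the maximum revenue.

Let best[k] be the best obtainable value from length k. For each k, try every first piece i and keep the best of price[i] + best[k−i].
best[1] = 2
best[2] = 7
best[3] = 9  (first piece 1, then best[2]=7)
best[4] = 14  (first piece 2, then best[2]=7)
best[5] = 16  (first piece 1, then best[4]=14)
One optimal cutting: 2 + 2 + 1 → $7 + $7 + $2 = $16.

16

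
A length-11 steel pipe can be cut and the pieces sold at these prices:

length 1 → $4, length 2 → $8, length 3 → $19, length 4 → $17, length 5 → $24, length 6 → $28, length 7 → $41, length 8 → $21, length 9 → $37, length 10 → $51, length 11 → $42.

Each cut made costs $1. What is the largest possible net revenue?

62

Consider every possible first cut. net[k] is the best of p[i]+net[k−i] over all sellable i≤k, charging 1 whenever i<k.
net[1] = 4
net[2] = 8
net[3] = 19
net[4] = 22  (first piece 1, then net[3]=19)
net[5] = 26  (first piece 2, then net[3]=19)
net[6] = 37  (first piece 3, then net[3]=19)
net[7] = 41
net[8] = 44  (first piece 1, then net[7]=41)
net[9] = 55  (first piece 3, then net[6]=37)
net[10] = 59  (first piece 3, then net[7]=41)
net[11] = 62  (first piece 1, then net[10]=59)
One optimal plan: pieces 7 + 3 + 1 (2 cuts) → $64 − $2 = $62.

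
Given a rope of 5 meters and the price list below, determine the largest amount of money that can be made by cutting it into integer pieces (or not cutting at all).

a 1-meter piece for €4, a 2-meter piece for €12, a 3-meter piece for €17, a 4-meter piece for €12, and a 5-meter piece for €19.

Let best[k] be the best obtainable value from length k. For each k, try every first piece i and keep the best of price[i] + best[k−i].
best[1] = 4
best[2] = max(4+4, 12+0) = 12
best[3] = max(4+12, 12+4, 17+0) = 17
best[4] = max(4+17, 12+12, 17+4, 12+0) = 24
best[5] = max(4+24, 12+17, 17+12, 12+4, 19+0) = 29
One optimal cutting: 3 + 2 → €17 + €12 = €29.

29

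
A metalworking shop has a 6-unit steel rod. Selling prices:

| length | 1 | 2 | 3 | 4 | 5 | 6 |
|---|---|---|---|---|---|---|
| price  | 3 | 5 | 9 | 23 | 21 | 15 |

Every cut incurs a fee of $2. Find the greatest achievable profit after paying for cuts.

26

Let v[k] be the best obtainable value from length k. For each k, try every first piece i and keep the best of price[i] + v[k−i] minus the 2 cut fee when i<k.
v[1] = 3
v[2] = max(3+3-2, 5+0) = 5
v[3] = max(3+5-2, 5+3-2, 9+0) = 9
v[4] = max(3+9-2, 5+5-2, 9+3-2, 23+0) = 23
v[5] = max(3+23-2, 5+9-2, 9+5-2, 23+3-2, 21+0) = 24
v[6] = max(3+24-2, 5+23-2, 9+9-2, 23+5-2, 21+3-2, 15+0) = 26
One optimal plan: pieces 4 + 2 (1 cut) → $28 − $2 = $26.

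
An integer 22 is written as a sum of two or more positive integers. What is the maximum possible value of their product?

2916

Fill f[k] for k=2..22: at each k try every first piece i and multiply by the better of (k−i) uncut or f[k−i].
f[2] = 1×max(1,0) = 1×1 = 1
f[3] = max(1×2, 2×1) = 2
f[4] = max(1×3, 2×2, 3×1) = 4
f[5] = max(1×4, 2×3, 3×2, 4×1) = 6
f[6] = max(1×6, 2×4, 3×3, 4×2, 5×1) = 9
f[7] = max(1×9, 2×6, 3×4, 4×3, 5×2, 6×1) = 12
f[8] = max(1×12, 2×9, 3×6, …, 6×2, 7×1) = 18
f[9] = max(1×18, 2×12, 3×9, …, 7×2, 8×1) = 27
f[10] = max(1×27, 2×18, 3×12, …, 8×2, 9×1) = 36
f[11] = max(1×36, 2×27, 3×18, …, 9×2, 10×1) = 54
f[12] = max(1×54, 2×36, 3×27, …, 10×2, 11×1) = 81
f[13] = max(1×81, 2×54, 3×36, …, 11×2, 12×1) = 108
f[14] = max(1×108, 2×81, 3×54, …, 12×2, 13×1) = 162
f[15] = max(1×162, 2×108, 3×81, …, 13×2, 14×1) = 243
f[16] = max(1×243, 2×162, 3×108, …, 14×2, 15×1) = 324
f[17] = max(1×324, 2×243, 3×162, …, 15×2, 16×1) = 486
f[18] = max(1×486, 2×324, 3×243, …, 16×2, 17×1) = 729
f[19] = max(1×729, 2×486, 3×324, …, 17×2, 18×1) = 972
f[20] = max(1×972, 2×729, 3×486, …, 18×2, 19×1) = 1458
f[21] = max(1×1458, 2×972, 3×729, …, 19×2, 20×1) = 2187
f[22] = max(1×2187, 2×1458, 3×972, …, 20×2, 21×1) = 2916
One optimal split: 3 + 3 + 3 + 3 + 3 + 3 + 2 + 2; product 3×3×3×3×3×3×2×2 = 2916.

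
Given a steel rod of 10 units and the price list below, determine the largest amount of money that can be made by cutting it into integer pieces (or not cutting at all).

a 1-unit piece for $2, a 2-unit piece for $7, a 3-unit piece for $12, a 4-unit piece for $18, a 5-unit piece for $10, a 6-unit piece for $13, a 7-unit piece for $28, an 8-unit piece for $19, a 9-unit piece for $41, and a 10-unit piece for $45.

Build best[k] bottom-up: best[k] = max over allowed piece i of (p[i] + best[k−i]).
best[1] = 2
best[2] = max(2+2, 7+0) = 7
best[3] = max(2+7, 7+2, 12+0) = 12
best[4] = max(2+12, 7+7, 12+2, 18+0) = 18
best[5] = max(2+18, 7+12, 12+7, 18+2, 10+0) = 20
best[6] = max(2+20, 7+18, 12+12, 18+7, 10+2, 13+0) = 25
best[7] = max(2+25, 7+20, 12+18, …, 13+2, 28+0) = 30
best[8] = max(2+30, 7+25, 12+20, …, 28+2, 19+0) = 36
best[9] = max(2+36, 7+30, 12+25, …, 19+2, 41+0) = 41
best[10] = max(2+41, 7+36, 12+30, …, 41+2, 45+0) = 45
Best is to sell the whole 10-unit piece uncut for $45.

45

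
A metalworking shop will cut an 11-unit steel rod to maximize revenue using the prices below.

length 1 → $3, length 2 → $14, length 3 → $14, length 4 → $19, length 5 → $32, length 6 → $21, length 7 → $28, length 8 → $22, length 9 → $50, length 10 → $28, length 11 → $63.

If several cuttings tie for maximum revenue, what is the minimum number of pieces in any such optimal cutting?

4

Let r[k] be the best obtainable value from length k. For each k, try every first piece i and keep the best of price[i] + r[k−i].
r[1] = 3
r[2] = max(3+3, 14+0) = 14
r[3] = max(3+14, 14+3, 14+0) = 17
r[4] = max(3+17, 14+14, 14+3, 19+0) = 28
r[5] = max(3+28, 14+17, 14+14, 19+3, 32+0) = 32
r[6] = max(3+32, 14+28, 14+17, 19+14, 32+3, 21+0) = 42
r[7] = max(3+42, 14+32, 14+28, …, 21+3, 28+0) = 46
r[8] = max(3+46, 14+42, 14+32, …, 28+3, 22+0) = 56
r[9] = max(3+56, 14+46, 14+42, …, 22+3, 50+0) = 60
r[10] = max(3+60, 14+56, 14+46, …, 50+3, 28+0) = 70
r[11] = max(3+70, 14+60, 14+56, …, 28+3, 63+0) = 74
Maximum revenue is $74.
Now minimize piece count subject to staying optimal: for each k, pieces[k] = 1 + min over i with p[i]+r[k−i]=r[k] of pieces[k−i].
pieces[8] = 4
pieces[9] = 3
pieces[10] = 5
pieces[11] = 4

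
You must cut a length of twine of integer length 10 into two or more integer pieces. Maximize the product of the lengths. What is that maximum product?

Fill f[k] for k=2..10: at each k try every first piece i and multiply by the better of (k−i) uncut or f[k−i].
f[2] = 1*max(1,0) = 1*1 = 1
f[3] = 1*max(2,1) = 1*2 = 2
f[4] = 2*max(2,1) = 2*2 = 4
f[5] = 2*max(3,2) = 2*3 = 6
f[6] = 3*max(3,2) = 3*3 = 9
f[7] = 2*max(5,6) = 2*6 = 12
f[8] = 2*max(6,9) = 2*9 = 18
f[9] = 3*max(6,9) = 3*9 = 27
f[10] = 2*max(8,18) = 2*18 = 36
One optimal split: 3 + 3 + 2 + 2; product 3*3*2*2 = 36.

36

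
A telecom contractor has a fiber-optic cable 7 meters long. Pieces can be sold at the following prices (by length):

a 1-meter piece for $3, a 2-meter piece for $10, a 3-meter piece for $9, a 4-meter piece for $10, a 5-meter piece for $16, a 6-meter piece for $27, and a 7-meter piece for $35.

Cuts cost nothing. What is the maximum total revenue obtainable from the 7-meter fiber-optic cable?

Consider every possible first cut. r[k] is the best of p[i]+r[k−i] over all sellable i≤k.
r[1] = 3
r[2] = max(3+3, 10+0) = 10
r[3] = max(3+10, 10+3, 9+0) = 13
r[4] = max(3+13, 10+10, 9+3, 10+0) = 20
r[5] = max(3+20, 10+13, 9+10, 10+3, 16+0) = 23
r[6] = max(3+23, 10+20, 9+13, 10+10, 16+3, 27+0) = 30
r[7] = max(3+30, 10+23, 9+20, …, 27+3, 35+0) = 35
Best is to sell the whole 7-meter piece uncut for $35.

35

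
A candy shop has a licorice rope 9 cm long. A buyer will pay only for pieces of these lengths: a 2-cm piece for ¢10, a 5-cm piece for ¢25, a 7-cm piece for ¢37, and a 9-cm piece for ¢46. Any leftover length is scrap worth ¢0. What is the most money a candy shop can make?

47

Build best[k] bottom-up: best[k] = max over allowed piece i of (p[i] + best[k−i]).
best[1] = 0
best[2] = 10
best[3] = 10
best[4] = 20  (first piece 2, then best[2]=10)
best[5] = max(10+10, 25+0) = 25
best[6] = max(10+20, 25+0) = 30
best[7] = max(10+25, 25+10, 37+0) = 37
best[8] = max(10+30, 25+10, 37+0) = 40
best[9] = max(10+37, 25+20, 37+10, 46+0) = 47
One optimal cutting: 7 + 2 → ¢47.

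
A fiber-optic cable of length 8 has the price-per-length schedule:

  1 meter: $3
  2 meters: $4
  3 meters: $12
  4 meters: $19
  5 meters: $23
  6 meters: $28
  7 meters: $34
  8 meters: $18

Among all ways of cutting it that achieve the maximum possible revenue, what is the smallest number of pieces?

Let r[k] be the best obtainable value from length k. For each k, try every first piece i and keep the best of price[i] + r[k−i].
r[1] = 3
r[2] = max(3+3, 4+0) = 6
r[3] = max(3+6, 4+3, 12+0) = 12
r[4] = max(3+12, 4+6, 12+3, 19+0) = 19
r[5] = max(3+19, 4+12, 12+6, 19+3, 23+0) = 23
r[6] = max(3+23, 4+19, 12+12, 19+6, 23+3, 28+0) = 28
r[7] = max(3+28, 4+23, 12+19, …, 28+3, 34+0) = 34
r[8] = max(3+34, 4+28, 12+23, …, 34+3, 18+0) = 38
Maximum revenue is $38.
Now minimize piece count subject to staying optimal: for each k, pieces[k] = 1 + min over i with p[i]+r[k−i]=r[k] of pieces[k−i].
pieces[5] = 1
pieces[6] = 1
pieces[7] = 1
pieces[8] = 2

2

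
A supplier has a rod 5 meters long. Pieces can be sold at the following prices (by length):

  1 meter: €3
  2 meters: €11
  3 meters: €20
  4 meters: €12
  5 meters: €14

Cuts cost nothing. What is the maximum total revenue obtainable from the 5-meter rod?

31

Consider every possible first cut. R[k] is the best of p[i]+R[k−i] over all sellable i≤k.
R[1] = 3
R[2] = 11
R[3] = 20
R[4] = 23  (first piece 1, then R[3]=20)
R[5] = 31  (first piece 2, then R[3]=20)
One optimal cutting: 3 + 2 → €20 + €11 = €31.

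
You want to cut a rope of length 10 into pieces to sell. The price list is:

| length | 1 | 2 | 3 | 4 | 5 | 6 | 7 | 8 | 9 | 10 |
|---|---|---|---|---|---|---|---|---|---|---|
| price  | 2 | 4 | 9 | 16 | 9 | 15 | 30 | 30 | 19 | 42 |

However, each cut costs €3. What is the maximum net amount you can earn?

42

Build r[k] bottom-up: r[k] = max over allowed piece i of (p[i] + r[k−i]) − 3 per cut.
r[1] = 2
r[2] = max(2+2-3, 4+0) = 4
r[3] = max(2+4-3, 4+2-3, 9+0) = 9
r[4] = max(2+9-3, 4+4-3, 9+2-3, 16+0) = 16
r[5] = max(2+16-3, 4+9-3, 9+4-3, 16+2-3, 9+0) = 15
r[6] = max(2+15-3, 4+16-3, 9+9-3, 16+4-3, 9+2-3, 15+0) = 17
r[7] = max(2+17-3, 4+15-3, 9+16-3, …, 15+2-3, 30+0) = 30
r[8] = max(2+30-3, 4+17-3, 9+15-3, …, 30+2-3, 30+0) = 30
r[9] = max(2+30-3, 4+30-3, 9+17-3, …, 30+2-3, 19+0) = 31
r[10] = max(2+31-3, 4+30-3, 9+30-3, …, 19+2-3, 42+0) = 42
Best is to make no cuts and sell whole for €42.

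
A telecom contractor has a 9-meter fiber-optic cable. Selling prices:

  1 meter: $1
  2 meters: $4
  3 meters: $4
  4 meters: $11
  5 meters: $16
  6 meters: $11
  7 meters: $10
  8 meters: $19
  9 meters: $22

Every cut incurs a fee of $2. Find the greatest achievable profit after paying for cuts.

Build net[k] bottom-up: net[k] = max over allowed piece i of (p[i] + net[k−i]) − 2 per cut.
net[1] = 1
net[2] = 4
net[3] = 4
net[4] = 11
net[5] = 16
net[6] = 15  (first piece 1, then net[5]=16)
net[7] = 18  (first piece 2, then net[5]=16)
net[8] = 20  (first piece 4, then net[4]=11)
net[9] = 25  (first piece 4, then net[5]=16)
One optimal plan: pieces 5 + 4 (1 cut) → $27 − $2 = $25.

25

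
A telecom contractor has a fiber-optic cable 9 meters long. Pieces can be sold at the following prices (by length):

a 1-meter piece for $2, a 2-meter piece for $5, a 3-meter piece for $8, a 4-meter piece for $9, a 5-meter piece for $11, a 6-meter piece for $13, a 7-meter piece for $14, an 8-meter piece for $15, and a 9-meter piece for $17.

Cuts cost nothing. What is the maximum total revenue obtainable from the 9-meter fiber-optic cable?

Let r[k] be the best obtainable value from length k. For each k, try every first piece i and keep the best of price[i] + r[k−i].
r[1] = 2
r[2] = max(2+2, 5+0) = 5
r[3] = max(2+5, 5+2, 8+0) = 8
r[4] = max(2+8, 5+5, 8+2, 9+0) = 10
r[5] = max(2+10, 5+8, 8+5, 9+2, 11+0) = 13
r[6] = max(2+13, 5+10, 8+8, 9+5, 11+2, 13+0) = 16
r[7] = max(2+16, 5+13, 8+10, …, 13+2, 14+0) = 18
r[8] = max(2+18, 5+16, 8+13, …, 14+2, 15+0) = 21
r[9] = max(2+21, 5+18, 8+16, …, 15+2, 17+0) = 24
One optimal cutting: 3 + 3 + 3 → $8 + $8 + $8 = $24.

24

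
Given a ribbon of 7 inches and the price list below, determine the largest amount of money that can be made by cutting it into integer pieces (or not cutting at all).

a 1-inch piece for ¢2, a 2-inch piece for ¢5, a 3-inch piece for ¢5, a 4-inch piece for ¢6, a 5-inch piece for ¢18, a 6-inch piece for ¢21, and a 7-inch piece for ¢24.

Consider every possible first cut. best[k] is the best of p[i]+best[k−i] over all sellable i≤k.
best[1] = 2
best[2] = max(2+2, 5+0) = 5
best[3] = max(2+5, 5+2, 5+0) = 7
best[4] = max(2+7, 5+5, 5+2, 6+0) = 10
best[5] = max(2+10, 5+7, 5+5, 6+2, 18+0) = 18
best[6] = max(2+18, 5+10, 5+7, 6+5, 18+2, 21+0) = 21
best[7] = max(2+21, 5+18, 5+10, …, 21+2, 24+0) = 24
Best is to sell the whole 7-inch piece uncut for ¢24.

24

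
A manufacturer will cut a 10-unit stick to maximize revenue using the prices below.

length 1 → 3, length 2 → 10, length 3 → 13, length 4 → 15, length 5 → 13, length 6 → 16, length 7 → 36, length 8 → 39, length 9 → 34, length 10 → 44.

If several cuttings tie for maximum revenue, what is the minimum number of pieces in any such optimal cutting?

Consider every possible first cut. r[k] is the best of p[i]+r[k−i] over all sellable i≤k.
r[1] = 3
r[2] = max(3+3, 10+0) = 10
r[3] = max(3+10, 10+3, 13+0) = 13
r[4] = max(3+13, 10+10, 13+3, 15+0) = 20
r[5] = max(3+20, 10+13, 13+10, 15+3, 13+0) = 23
r[6] = max(3+23, 10+20, 13+13, 15+10, 13+3, 16+0) = 30
r[7] = max(3+30, 10+23, 13+20, …, 16+3, 36+0) = 36
r[8] = max(3+36, 10+30, 13+23, …, 36+3, 39+0) = 40
r[9] = max(3+40, 10+36, 13+30, …, 39+3, 34+0) = 46
r[10] = max(3+46, 10+40, 13+36, …, 34+3, 44+0) = 50
Maximum revenue is 50.
Now minimize piece count subject to staying optimal: for each k, pieces[k] = 1 + min over i with p[i]+r[k−i]=r[k] of pieces[k−i].
pieces[7] = 1
pieces[8] = 4
pieces[9] = 2
pieces[10] = 5

5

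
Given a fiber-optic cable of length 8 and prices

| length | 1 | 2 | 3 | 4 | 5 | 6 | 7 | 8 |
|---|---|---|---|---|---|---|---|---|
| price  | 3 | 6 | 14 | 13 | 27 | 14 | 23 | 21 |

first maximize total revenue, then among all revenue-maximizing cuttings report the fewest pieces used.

Consider every possible first cut. r[k] is the best of p[i]+r[k−i] over all sellable i≤k.
r[1] = 3
r[2] = 6  (first piece 1, then r[1]=3)
r[3] = 14
r[4] = 17  (first piece 1, then r[3]=14)
r[5] = 27
r[6] = 30  (first piece 1, then r[5]=27)
r[7] = 33  (first piece 1, then r[6]=30)
r[8] = 41  (first piece 3, then r[5]=27)
Maximum revenue is $41.
Now minimize piece count subject to staying optimal: for each k, pieces[k] = 1 + min over i with p[i]+r[k−i]=r[k] of pieces[k−i].
pieces[5] = 1
pieces[6] = 2
pieces[7] = 2
pieces[8] = 2

2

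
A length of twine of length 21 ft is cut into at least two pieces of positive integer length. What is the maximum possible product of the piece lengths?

Let prod[k] be the best product for length k (with at least one cut). For each first piece i, the rest contributes max(k−i, prod[k−i]).
prod[2] = 1*max(1,0) = 1*1 = 1
prod[3] = max(1*2, 2*1) = 2
prod[4] = max(1*3, 2*2, 3*1) = 4
prod[5] = max(1*4, 2*3, 3*2, 4*1) = 6
prod[6] = max(1*6, 2*4, 3*3, 4*2, 5*1) = 9
prod[7] = max(1*9, 2*6, 3*4, 4*3, 5*2, 6*1) = 12
prod[8] = max(1*12, 2*9, 3*6, …, 6*2, 7*1) = 18
prod[9] = max(1*18, 2*12, 3*9, …, 7*2, 8*1) = 27
prod[10] = max(1*27, 2*18, 3*12, …, 8*2, 9*1) = 36
prod[11] = max(1*36, 2*27, 3*18, …, 9*2, 10*1) = 54
prod[12] = max(1*54, 2*36, 3*27, …, 10*2, 11*1) = 81
prod[13] = max(1*81, 2*54, 3*36, …, 11*2, 12*1) = 108
prod[14] = max(1*108, 2*81, 3*54, …, 12*2, 13*1) = 162
prod[15] = max(1*162, 2*108, 3*81, …, 13*2, 14*1) = 243
prod[16] = max(1*243, 2*162, 3*108, …, 14*2, 15*1) = 324
prod[17] = max(1*324, 2*243, 3*162, …, 15*2, 16*1) = 486
prod[18] = max(1*486, 2*324, 3*243, …, 16*2, 17*1) = 729
prod[19] = max(1*729, 2*486, 3*324, …, 17*2, 18*1) = 972
prod[20] = max(1*972, 2*729, 3*486, …, 18*2, 19*1) = 1458
prod[21] = max(1*1458, 2*972, 3*729, …, 19*2, 20*1) = 2187
One optimal split: 3 + 3 + 3 + 3 + 3 + 3 + 3; product 3*3*3*3*3*3*3 = 2187.

2187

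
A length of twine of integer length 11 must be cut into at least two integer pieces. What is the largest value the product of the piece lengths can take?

Let P[k] be the best product for length k (with at least one cut). For each first piece i, the rest contributes max(k−i, P[k−i]).
Small cases: P[2]=1, P[3]=2, P[4]=4, P[5]=6, P[6]=9.
P[7] = max(1*9, 2*6, 3*4, 4*3, 5*2, 6*1) = 12
P[8] = max(1*12, 2*9, 3*6, …, 6*2, 7*1) = 18
P[9] = max(1*18, 2*12, 3*9, …, 7*2, 8*1) = 27
P[10] = max(1*27, 2*18, 3*12, …, 8*2, 9*1) = 36
P[11] = max(1*36, 2*27, 3*18, …, 9*2, 10*1) = 54
One optimal split: 3 + 3 + 3 + 2; product 3*3*3*2 = 54.

54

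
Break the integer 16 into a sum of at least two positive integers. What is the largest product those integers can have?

Define prod[k] = max over 1≤i<k of i · max(k−i, prod[k−i]); the inner max lets the remainder stay uncut if that's better.
Small cases: prod[2]=1, prod[3]=2, prod[4]=4, prod[5]=6, prod[6]=9, prod[7]=12, prod[8]=18, prod[9]=27, prod[10]=36, prod[11]=54.
prod[12] = 3·max(9,27) = 3·27 = 81
prod[13] = 2·max(11,54) = 2·54 = 108
prod[14] = 2·max(12,81) = 2·81 = 162
prod[15] = 3·max(12,81) = 3·81 = 243
prod[16] = 2·max(14,162) = 2·162 = 324
One optimal split: 3 + 3 + 3 + 3 + 2 + 2; product 3·3·3·3·2·2 = 324.

324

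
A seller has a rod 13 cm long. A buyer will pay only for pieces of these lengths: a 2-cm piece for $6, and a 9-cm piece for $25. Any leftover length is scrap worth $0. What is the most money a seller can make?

Build f[k] bottom-up: f[k] = max over allowed piece i of (p[i] + f[k−i]).
f[1] = 0
f[2] = 6
f[3] = 6
f[4] = 12  (first piece 2, then f[2]=6)
f[5] = 12
f[6] = 18  (first piece 2, then f[4]=12)
f[7] = 18
f[8] = 24  (first piece 2, then f[6]=18)
f[9] = max(6+18, 25+0) = 25
f[10] = max(6+24, 25+0) = 30
f[11] = max(6+25, 25+6) = 31
f[12] = max(6+30, 25+6) = 36
f[13] = max(6+31, 25+12) = 37
One optimal cutting: 9 + 2 + 2 → $37.

37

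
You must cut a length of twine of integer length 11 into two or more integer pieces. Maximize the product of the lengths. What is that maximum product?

54

Let g[k] be the best product for length k (with at least one cut). For each first piece i, the rest contributes max(k−i, g[k−i]).
g[2] = 1×max(1,0) = 1×1 = 1
g[3] = max(1×2, 2×1) = 2
g[4] = max(1×3, 2×2, 3×1) = 4
g[5] = max(1×4, 2×3, 3×2, 4×1) = 6
g[6] = max(1×6, 2×4, 3×3, 4×2, 5×1) = 9
g[7] = max(1×9, 2×6, 3×4, 4×3, 5×2, 6×1) = 12
g[8] = max(1×12, 2×9, 3×6, …, 6×2, 7×1) = 18
g[9] = max(1×18, 2×12, 3×9, …, 7×2, 8×1) = 27
g[10] = max(1×27, 2×18, 3×12, …, 8×2, 9×1) = 36
g[11] = max(1×36, 2×27, 3×18, …, 9×2, 10×1) = 54
One optimal split: 3 + 3 + 3 + 2; product 3×3×3×2 = 54.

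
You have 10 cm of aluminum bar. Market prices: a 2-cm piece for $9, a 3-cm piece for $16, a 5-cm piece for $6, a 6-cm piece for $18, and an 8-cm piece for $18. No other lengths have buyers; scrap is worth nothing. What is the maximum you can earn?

Build r[k] bottom-up: r[k] = max over allowed piece i of (p[i] + r[k−i]).
r[1] = 0
r[2] = 9
r[3] = max(9+0, 16+0) = 16
r[4] = max(9+9, 16+0) = 18
r[5] = max(9+16, 16+9, 6+0) = 25
r[6] = max(9+18, 16+16, 6+0, 18+0) = 32
r[7] = max(9+25, 16+18, 6+9, 18+0) = 34
r[8] = max(9+32, 16+25, 6+16, 18+9, 18+0) = 41
r[9] = max(9+34, 16+32, 6+18, 18+16, 18+0) = 48
r[10] = max(9+41, 16+34, 6+25, 18+18, 18+9) = 50
One optimal cutting: 3 + 3 + 2 + 2 → $50.

50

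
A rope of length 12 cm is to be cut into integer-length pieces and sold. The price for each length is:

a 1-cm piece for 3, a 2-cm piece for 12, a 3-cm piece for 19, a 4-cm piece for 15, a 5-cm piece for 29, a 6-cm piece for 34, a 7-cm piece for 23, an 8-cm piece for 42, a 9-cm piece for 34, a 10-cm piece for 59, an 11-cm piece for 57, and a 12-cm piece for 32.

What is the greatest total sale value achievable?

Consider every possible first cut. r[k] is the best of p[i]+r[k−i] over all sellable i≤k.
r[1] = 3
r[2] = max(3+3, 12+0) = 12
r[3] = max(3+12, 12+3, 19+0) = 19
r[4] = max(3+19, 12+12, 19+3, 15+0) = 24
r[5] = max(3+24, 12+19, 19+12, 15+3, 29+0) = 31
r[6] = max(3+31, 12+24, 19+19, 15+12, 29+3, 34+0) = 38
r[7] = max(3+38, 12+31, 19+24, …, 34+3, 23+0) = 43
r[8] = max(3+43, 12+38, 19+31, …, 23+3, 42+0) = 50
r[9] = max(3+50, 12+43, 19+38, …, 42+3, 34+0) = 57
r[10] = max(3+57, 12+50, 19+43, …, 34+3, 59+0) = 62
r[11] = max(3+62, 12+57, 19+50, …, 59+3, 57+0) = 69
r[12] = max(3+69, 12+62, 19+57, …, 57+3, 32+0) = 76
One optimal cutting: 3 + 3 + 3 + 3 → 19 + 19 + 19 + 19 = 76.

76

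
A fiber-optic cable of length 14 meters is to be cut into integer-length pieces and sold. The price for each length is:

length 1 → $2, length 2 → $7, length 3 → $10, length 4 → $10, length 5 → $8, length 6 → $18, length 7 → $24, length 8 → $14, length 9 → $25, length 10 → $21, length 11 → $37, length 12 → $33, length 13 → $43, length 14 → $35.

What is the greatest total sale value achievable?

49

Consider every possible first cut. r[k] is the best of p[i]+r[k−i] over all sellable i≤k.
r[1] = 2
r[2] = 7
r[3] = 10
r[4] = 14  (first piece 2, then r[2]=7)
r[5] = 17  (first piece 2, then r[3]=10)
r[6] = 21  (first piece 2, then r[4]=14)
r[7] = 24  (first piece 2, then r[5]=17)
r[8] = 28  (first piece 2, then r[6]=21)
r[9] = 31  (first piece 2, then r[7]=24)
r[10] = 35  (first piece 2, then r[8]=28)
r[11] = 38  (first piece 2, then r[9]=31)
r[12] = 42  (first piece 2, then r[10]=35)
r[13] = 45  (first piece 2, then r[11]=38)
r[14] = 49  (first piece 2, then r[12]=42)
One optimal cutting: 2 + 2 + 2 + 2 + 2 + 2 + 2 → $7 + $7 + $7 + $7 + $7 + $7 + $7 = $49.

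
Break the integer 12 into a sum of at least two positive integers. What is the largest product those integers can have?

Fill m[k] for k=2..12: at each k try every first piece i and multiply by the better of (k−i) uncut or m[k−i].
Small cases: m[2]=1, m[3]=2, m[4]=4, m[5]=6.
m[6] = max(1*6, 2*4, 3*3, 4*2, 5*1) = 9
m[7] = max(1*9, 2*6, 3*4, 4*3, 5*2, 6*1) = 12
m[8] = max(1*12, 2*9, 3*6, …, 6*2, 7*1) = 18
m[9] = max(1*18, 2*12, 3*9, …, 7*2, 8*1) = 27
m[10] = max(1*27, 2*18, 3*12, …, 8*2, 9*1) = 36
m[11] = max(1*36, 2*27, 3*18, …, 9*2, 10*1) = 54
m[12] = max(1*54, 2*36, 3*27, …, 10*2, 11*1) = 81
One optimal split: 3 + 3 + 3 + 3; product 3*3*3*3 = 81.

81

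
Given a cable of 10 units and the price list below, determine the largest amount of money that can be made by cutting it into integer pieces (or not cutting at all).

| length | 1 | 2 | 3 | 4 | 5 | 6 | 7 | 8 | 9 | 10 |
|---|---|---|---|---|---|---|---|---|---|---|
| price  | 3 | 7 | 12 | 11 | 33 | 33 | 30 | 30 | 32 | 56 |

66

Let v[k] be the best obtainable value from length k. For each k, try every first piece i and keep the best of price[i] + v[k−i].
v[1] = 3
v[2] = 7
v[3] = 12
v[4] = 15  (first piece 1, then v[3]=12)
v[5] = 33
v[6] = 36  (first piece 1, then v[5]=33)
v[7] = 40  (first piece 2, then v[5]=33)
v[8] = 45  (first piece 3, then v[5]=33)
v[9] = 48  (first piece 1, then v[8]=45)
v[10] = 66  (first piece 5, then v[5]=33)
One optimal cutting: 5 + 5 → 33 + 33 = 66.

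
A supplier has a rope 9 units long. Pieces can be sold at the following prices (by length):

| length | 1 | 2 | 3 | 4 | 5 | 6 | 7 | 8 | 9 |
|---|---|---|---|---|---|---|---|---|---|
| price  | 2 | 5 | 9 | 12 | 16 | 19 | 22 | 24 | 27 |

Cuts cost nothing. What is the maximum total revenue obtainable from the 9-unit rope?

Consider every possible first cut. R[k] is the best of p[i]+R[k−i] over all sellable i≤k.
R[1] = 2
R[2] = 5
R[3] = 9
R[4] = 12
R[5] = 16
R[6] = 19
R[7] = 22
R[8] = 25  (first piece 3, then R[5]=16)
R[9] = 28  (first piece 3, then R[6]=19)
One optimal cutting: 6 + 3 → €19 + €9 = €28.

28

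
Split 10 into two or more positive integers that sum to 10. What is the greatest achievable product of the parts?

36

Define P[k] = max over 1≤i<k of i · max(k−i, P[k−i]); the inner max lets the remainder stay uncut if that's better.
P[2] = 1*max(1,0) = 1*1 = 1
P[3] = max(1*2, 2*1) = 2
P[4] = max(1*3, 2*2, 3*1) = 4
P[5] = max(1*4, 2*3, 3*2, 4*1) = 6
P[6] = max(1*6, 2*4, 3*3, 4*2, 5*1) = 9
P[7] = max(1*9, 2*6, 3*4, 4*3, 5*2, 6*1) = 12
P[8] = max(1*12, 2*9, 3*6, …, 6*2, 7*1) = 18
P[9] = max(1*18, 2*12, 3*9, …, 7*2, 8*1) = 27
P[10] = max(1*27, 2*18, 3*12, …, 8*2, 9*1) = 36
One optimal split: 3 + 3 + 2 + 2; product 3*3*2*2 = 36.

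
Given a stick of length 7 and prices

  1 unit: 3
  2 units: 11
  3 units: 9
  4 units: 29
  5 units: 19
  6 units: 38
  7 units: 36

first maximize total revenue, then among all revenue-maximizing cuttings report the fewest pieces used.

3

Let r[k] be the best obtainable value from length k. For each k, try every first piece i and keep the best of price[i] + r[k−i].
r[1] = 3
r[2] = max(3+3, 11+0) = 11
r[3] = max(3+11, 11+3, 9+0) = 14
r[4] = max(3+14, 11+11, 9+3, 29+0) = 29
r[5] = max(3+29, 11+14, 9+11, 29+3, 19+0) = 32
r[6] = max(3+32, 11+29, 9+14, 29+11, 19+3, 38+0) = 40
r[7] = max(3+40, 11+32, 9+29, …, 38+3, 36+0) = 43
Maximum revenue is 43.
Now minimize piece count subject to staying optimal: for each k, pieces[k] = 1 + min over i with p[i]+r[k−i]=r[k] of pieces[k−i].
pieces[4] = 1
pieces[5] = 2
pieces[6] = 2
pieces[7] = 3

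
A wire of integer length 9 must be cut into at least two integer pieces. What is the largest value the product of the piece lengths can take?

27

Fill prod[k] for k=2..9: at each k try every first piece i and multiply by the better of (k−i) uncut or prod[k−i].
prod[2] = 1*max(1,0) = 1*1 = 1
prod[3] = max(1*2, 2*1) = 2
prod[4] = max(1*3, 2*2, 3*1) = 4
prod[5] = max(1*4, 2*3, 3*2, 4*1) = 6
prod[6] = max(1*6, 2*4, 3*3, 4*2, 5*1) = 9
prod[7] = max(1*9, 2*6, 3*4, 4*3, 5*2, 6*1) = 12
prod[8] = max(1*12, 2*9, 3*6, …, 6*2, 7*1) = 18
prod[9] = max(1*18, 2*12, 3*9, …, 7*2, 8*1) = 27
One optimal split: 3 + 3 + 3; product 3*3*3 = 27.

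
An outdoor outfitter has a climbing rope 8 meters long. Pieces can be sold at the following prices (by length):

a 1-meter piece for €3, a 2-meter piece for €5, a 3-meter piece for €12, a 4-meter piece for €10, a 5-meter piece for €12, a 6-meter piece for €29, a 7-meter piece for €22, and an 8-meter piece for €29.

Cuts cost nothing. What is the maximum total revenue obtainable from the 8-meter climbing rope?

35

Build v[k] bottom-up: v[k] = max over allowed piece i of (p[i] + v[k−i]).
v[1] = 3
v[2] = max(3+3, 5+0) = 6
v[3] = max(3+6, 5+3, 12+0) = 12
v[4] = max(3+12, 5+6, 12+3, 10+0) = 15
v[5] = max(3+15, 5+12, 12+6, 10+3, 12+0) = 18
v[6] = max(3+18, 5+15, 12+12, 10+6, 12+3, 29+0) = 29
v[7] = max(3+29, 5+18, 12+15, …, 29+3, 22+0) = 32
v[8] = max(3+32, 5+29, 12+18, …, 22+3, 29+0) = 35
One optimal cutting: 6 + 1 + 1 → €29 + €3 + €3 = €35.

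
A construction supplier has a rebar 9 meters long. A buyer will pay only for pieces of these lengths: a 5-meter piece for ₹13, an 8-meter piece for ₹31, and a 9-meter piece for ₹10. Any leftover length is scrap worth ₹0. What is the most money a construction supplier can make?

31

Consider every possible first cut. f[k] is the best of p[i]+f[k−i] over all sellable i≤k.
f[1] = 0
f[2] = 0
f[3] = 0
f[4] = 0
f[5] = 13
f[6] = 13
f[7] = 13
f[8] = 31
f[9] = 31
One optimal cutting: pieces 8 with 1 meter of scrap → ₹31.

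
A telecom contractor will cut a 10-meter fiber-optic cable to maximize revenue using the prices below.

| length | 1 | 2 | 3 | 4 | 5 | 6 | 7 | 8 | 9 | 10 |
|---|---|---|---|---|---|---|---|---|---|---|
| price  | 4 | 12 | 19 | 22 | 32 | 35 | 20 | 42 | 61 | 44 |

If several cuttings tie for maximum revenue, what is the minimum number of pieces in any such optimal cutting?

2

Let r[k] be the best obtainable value from length k. For each k, try every first piece i and keep the best of price[i] + r[k−i].
r[1] = 4
r[2] = 12
r[3] = 19
r[4] = 24  (first piece 2, then r[2]=12)
r[5] = 32
r[6] = 38  (first piece 3, then r[3]=19)
r[7] = 44  (first piece 2, then r[5]=32)
r[8] = 51  (first piece 3, then r[5]=32)
r[9] = 61
r[10] = 65  (first piece 1, then r[9]=61)
Maximum revenue is $65.
Now minimize piece count subject to staying optimal: for each k, pieces[k] = 1 + min over i with p[i]+r[k−i]=r[k] of pieces[k−i].
pieces[7] = 2
pieces[8] = 2
pieces[9] = 1
pieces[10] = 2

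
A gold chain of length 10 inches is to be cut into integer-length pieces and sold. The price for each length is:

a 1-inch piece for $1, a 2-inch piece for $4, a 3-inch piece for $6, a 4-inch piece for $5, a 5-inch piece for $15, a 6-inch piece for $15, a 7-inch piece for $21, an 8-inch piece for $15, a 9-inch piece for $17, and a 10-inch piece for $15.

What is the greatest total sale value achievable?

Let v[k] be the best obtainable value from length k. For each k, try every first piece i and keep the best of price[i] + v[k−i].
v[1] = 1
v[2] = 4
v[3] = 6
v[4] = 8  (first piece 2, then v[2]=4)
v[5] = 15
v[6] = 16  (first piece 1, then v[5]=15)
v[7] = 21
v[8] = 22  (first piece 1, then v[7]=21)
v[9] = 25  (first piece 2, then v[7]=21)
v[10] = 30  (first piece 5, then v[5]=15)
One optimal cutting: 5 + 5 → $15 + $15 = $30.

30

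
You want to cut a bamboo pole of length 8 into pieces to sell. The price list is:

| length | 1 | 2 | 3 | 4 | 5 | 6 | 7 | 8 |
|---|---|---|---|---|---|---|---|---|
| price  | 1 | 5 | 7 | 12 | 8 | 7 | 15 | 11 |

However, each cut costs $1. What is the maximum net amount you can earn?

Build v[k] bottom-up: v[k] = max over allowed piece i of (p[i] + v[k−i]) − 1 per cut.
v[1] = 1
v[2] = 5
v[3] = 7
v[4] = 12
v[5] = 12  (first piece 1, then v[4]=12)
v[6] = 16  (first piece 2, then v[4]=12)
v[7] = 18  (first piece 3, then v[4]=12)
v[8] = 23  (first piece 4, then v[4]=12)
One optimal plan: pieces 4 + 4 (1 cut) → $24 − $1 = $23.

23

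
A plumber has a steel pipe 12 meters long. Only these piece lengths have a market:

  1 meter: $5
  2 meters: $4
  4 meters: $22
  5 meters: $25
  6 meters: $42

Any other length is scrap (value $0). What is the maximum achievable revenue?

Let f[k] be the best obtainable value from length k. For each k, try every first piece i and keep the best of price[i] + f[k−i].
f[1] = 5
f[2] = 10  (first piece 1, then f[1]=5)
f[3] = 15  (first piece 1, then f[2]=10)
f[4] = 22
f[5] = 27  (first piece 1, then f[4]=22)
f[6] = 42
f[7] = 47  (first piece 1, then f[6]=42)
f[8] = 52  (first piece 1, then f[7]=47)
f[9] = 57  (first piece 1, then f[8]=52)
f[10] = 64  (first piece 4, then f[6]=42)
f[11] = 69  (first piece 1, then f[10]=64)
f[12] = 84  (first piece 6, then f[6]=42)
One optimal cutting: 6 + 6 → $84.

84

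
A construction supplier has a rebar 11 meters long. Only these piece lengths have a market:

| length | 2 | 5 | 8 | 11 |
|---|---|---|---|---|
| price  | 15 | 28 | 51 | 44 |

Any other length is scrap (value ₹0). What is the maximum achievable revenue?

75

Let r[k] be the best obtainable value from length k. For each k, try every first piece i and keep the best of price[i] + r[k−i].
r[1] = 0
r[2] = 15
r[3] = 15
r[4] = 30  (first piece 2, then r[2]=15)
r[5] = 30
r[6] = 45  (first piece 2, then r[4]=30)
r[7] = 45
r[8] = 60  (first piece 2, then r[6]=45)
r[9] = 60
r[10] = 75  (first piece 2, then r[8]=60)
r[11] = 75
One optimal cutting: pieces 2 + 2 + 2 + 2 + 2 with 1 meter of scrap → ₹75.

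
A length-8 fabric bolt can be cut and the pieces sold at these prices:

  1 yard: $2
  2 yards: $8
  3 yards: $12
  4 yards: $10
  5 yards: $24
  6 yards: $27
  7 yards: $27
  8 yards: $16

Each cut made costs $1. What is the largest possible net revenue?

Let v[k] be the best obtainable value from length k. For each k, try every first piece i and keep the best of price[i] + v[k−i] minus the 1 cut fee when i<k.
v[1] = 2
v[2] = max(2+2-1, 8+0) = 8
v[3] = max(2+8-1, 8+2-1, 12+0) = 12
v[4] = max(2+12-1, 8+8-1, 12+2-1, 10+0) = 15
v[5] = max(2+15-1, 8+12-1, 12+8-1, 10+2-1, 24+0) = 24
v[6] = max(2+24-1, 8+15-1, 12+12-1, 10+8-1, 24+2-1, 27+0) = 27
v[7] = max(2+27-1, 8+24-1, 12+15-1, …, 27+2-1, 27+0) = 31
v[8] = max(2+31-1, 8+27-1, 12+24-1, …, 27+2-1, 16+0) = 35
One optimal plan: pieces 5 + 3 (1 cut) → $36 − $1 = $35.

35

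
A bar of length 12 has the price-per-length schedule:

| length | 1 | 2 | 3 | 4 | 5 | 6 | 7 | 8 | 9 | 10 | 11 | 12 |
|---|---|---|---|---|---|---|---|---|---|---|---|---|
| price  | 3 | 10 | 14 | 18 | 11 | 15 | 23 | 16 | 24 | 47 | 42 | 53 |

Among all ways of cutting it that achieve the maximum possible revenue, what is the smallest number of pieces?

6

Build r[k] bottom-up: r[k] = max over allowed piece i of (p[i] + r[k−i]).
r[1] = 3
r[2] = max(3+3, 10+0) = 10
r[3] = max(3+10, 10+3, 14+0) = 14
r[4] = max(3+14, 10+10, 14+3, 18+0) = 20
r[5] = max(3+20, 10+14, 14+10, 18+3, 11+0) = 24
r[6] = max(3+24, 10+20, 14+14, 18+10, 11+3, 15+0) = 30
r[7] = max(3+30, 10+24, 14+20, …, 15+3, 23+0) = 34
r[8] = max(3+34, 10+30, 14+24, …, 23+3, 16+0) = 40
r[9] = max(3+40, 10+34, 14+30, …, 16+3, 24+0) = 44
r[10] = max(3+44, 10+40, 14+34, …, 24+3, 47+0) = 50
r[11] = max(3+50, 10+44, 14+40, …, 47+3, 42+0) = 54
r[12] = max(3+54, 10+50, 14+44, …, 42+3, 53+0) = 60
Maximum revenue is $60.
Now minimize piece count subject to staying optimal: for each k, pieces[k] = 1 + min over i with p[i]+r[k−i]=r[k] of pieces[k−i].
pieces[9] = 4
pieces[10] = 5
pieces[11] = 5
pieces[12] = 6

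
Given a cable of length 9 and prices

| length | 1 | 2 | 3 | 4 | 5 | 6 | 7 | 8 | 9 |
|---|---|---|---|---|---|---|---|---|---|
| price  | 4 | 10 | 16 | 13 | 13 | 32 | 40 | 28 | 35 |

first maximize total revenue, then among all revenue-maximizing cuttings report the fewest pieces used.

2

Consider every possible first cut. r[k] is the best of p[i]+r[k−i] over all sellable i≤k.
r[1] = 4
r[2] = 10
r[3] = 16
r[4] = 20  (first piece 1, then r[3]=16)
r[5] = 26  (first piece 2, then r[3]=16)
r[6] = 32  (first piece 3, then r[3]=16)
r[7] = 40
r[8] = 44  (first piece 1, then r[7]=40)
r[9] = 50  (first piece 2, then r[7]=40)
Maximum revenue is $50.
Now minimize piece count subject to staying optimal: for each k, pieces[k] = 1 + min over i with p[i]+r[k−i]=r[k] of pieces[k−i].
pieces[6] = 1
pieces[7] = 1
pieces[8] = 2
pieces[9] = 2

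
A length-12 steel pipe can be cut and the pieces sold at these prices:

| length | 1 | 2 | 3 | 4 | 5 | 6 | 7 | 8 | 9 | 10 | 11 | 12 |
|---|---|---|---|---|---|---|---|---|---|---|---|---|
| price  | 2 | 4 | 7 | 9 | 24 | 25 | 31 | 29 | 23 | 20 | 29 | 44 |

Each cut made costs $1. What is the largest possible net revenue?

54

Let v[k] be the best obtainable value from length k. For each k, try every first piece i and keep the best of price[i] + v[k−i] minus the 1 cut fee when i<k.
v[1] = 2
v[2] = max(2+2-1, 4+0) = 4
v[3] = max(2+4-1, 4+2-1, 7+0) = 7
v[4] = max(2+7-1, 4+4-1, 7+2-1, 9+0) = 9
v[5] = max(2+9-1, 4+7-1, 7+4-1, 9+2-1, 24+0) = 24
v[6] = max(2+24-1, 4+9-1, 7+7-1, 9+4-1, 24+2-1, 25+0) = 25
v[7] = max(2+25-1, 4+24-1, 7+9-1, …, 25+2-1, 31+0) = 31
v[8] = max(2+31-1, 4+25-1, 7+24-1, …, 31+2-1, 29+0) = 32
v[9] = max(2+32-1, 4+31-1, 7+25-1, …, 29+2-1, 23+0) = 34
v[10] = max(2+34-1, 4+32-1, 7+31-1, …, 23+2-1, 20+0) = 47
v[11] = max(2+47-1, 4+34-1, 7+32-1, …, 20+2-1, 29+0) = 48
v[12] = max(2+48-1, 4+47-1, 7+34-1, …, 29+2-1, 44+0) = 54
One optimal plan: pieces 7 + 5 (1 cut) → $55 − $1 = $54.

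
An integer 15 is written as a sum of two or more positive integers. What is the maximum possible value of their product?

Let P[k] be the best product for length k (with at least one cut). For each first piece i, the rest contributes max(k−i, P[k−i]).
P[2] = 1×max(1,0) = 1×1 = 1
P[3] = 1×max(2,1) = 1×2 = 2
P[4] = 2×max(2,1) = 2×2 = 4
P[5] = 2×max(3,2) = 2×3 = 6
P[6] = 3×max(3,2) = 3×3 = 9
P[7] = 2×max(5,6) = 2×6 = 12
P[8] = 2×max(6,9) = 2×9 = 18
P[9] = 3×max(6,9) = 3×9 = 27
P[10] = 2×max(8,18) = 2×18 = 36
P[11] = 2×max(9,27) = 2×27 = 54
P[12] = 3×max(9,27) = 3×27 = 81
P[13] = 2×max(11,54) = 2×54 = 108
P[14] = 2×max(12,81) = 2×81 = 162
P[15] = 3×max(12,81) = 3×81 = 243
One optimal split: 3 + 3 + 3 + 3 + 3; product 3×3×3×3×3 = 243.

243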